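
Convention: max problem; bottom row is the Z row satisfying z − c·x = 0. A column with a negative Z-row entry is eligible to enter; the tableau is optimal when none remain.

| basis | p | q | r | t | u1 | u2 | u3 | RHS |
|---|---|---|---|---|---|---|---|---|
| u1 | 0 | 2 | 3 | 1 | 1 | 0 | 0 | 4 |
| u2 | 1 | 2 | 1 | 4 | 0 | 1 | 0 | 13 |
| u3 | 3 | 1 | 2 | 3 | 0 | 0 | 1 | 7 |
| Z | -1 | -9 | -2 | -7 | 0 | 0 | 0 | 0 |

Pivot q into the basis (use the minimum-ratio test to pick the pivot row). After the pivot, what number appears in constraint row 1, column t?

Ratio test on column q — row 1: 4/2 = 2; row 2: 13/2 = 13/2; row 3: 7/1 = 7. Minimum is 2 at row 1 (u1 leaves); pivot element 2.
Divide row 1 by 2; eliminate column q from the other rows.
In the new row 1, the t entry is the old entry divided by the pivot: 1/2 = 1/2.

1/2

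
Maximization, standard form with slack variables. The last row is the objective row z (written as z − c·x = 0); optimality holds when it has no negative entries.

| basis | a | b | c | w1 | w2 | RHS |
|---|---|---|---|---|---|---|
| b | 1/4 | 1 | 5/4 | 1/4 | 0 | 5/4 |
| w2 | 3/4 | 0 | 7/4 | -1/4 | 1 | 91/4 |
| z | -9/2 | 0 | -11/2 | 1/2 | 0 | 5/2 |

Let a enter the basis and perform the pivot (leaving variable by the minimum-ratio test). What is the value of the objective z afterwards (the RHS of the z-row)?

Ratio test on column a — row 1: (5/4)/(1/4) = 5; row 2: (91/4)/(3/4) = 91/3. Minimum is 5 at row 1 (b leaves); pivot element 1/4.
Pivot on row 1; the z-row RHS becomes 5/2 − (-9/2)·5 = 25.

25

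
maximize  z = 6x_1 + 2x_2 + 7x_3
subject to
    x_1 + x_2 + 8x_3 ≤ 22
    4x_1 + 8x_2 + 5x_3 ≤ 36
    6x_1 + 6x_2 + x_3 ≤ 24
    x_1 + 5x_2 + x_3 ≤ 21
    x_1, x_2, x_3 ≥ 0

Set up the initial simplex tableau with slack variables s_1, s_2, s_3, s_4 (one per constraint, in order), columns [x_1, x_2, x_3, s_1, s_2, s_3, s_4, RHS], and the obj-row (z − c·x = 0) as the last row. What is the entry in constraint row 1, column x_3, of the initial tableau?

8

Constraint 1 has coefficient 8 on x_3.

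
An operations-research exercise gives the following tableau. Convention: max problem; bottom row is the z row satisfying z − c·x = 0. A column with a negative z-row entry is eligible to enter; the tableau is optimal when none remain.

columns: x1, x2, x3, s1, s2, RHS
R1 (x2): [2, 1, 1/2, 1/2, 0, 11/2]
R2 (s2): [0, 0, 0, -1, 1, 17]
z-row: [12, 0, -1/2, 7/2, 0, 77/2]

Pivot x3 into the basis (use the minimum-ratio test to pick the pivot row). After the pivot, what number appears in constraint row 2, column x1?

0

Ratio test on column x3 — row 1: (11/2)/(1/2) = 11; row 2: entry 0 ≤ 0. Minimum is 11 at row 1 (x2 leaves); pivot element 1/2.
Divide row 1 by 1/2; eliminate column x3 from the other rows.
Row 2 update in column x1: 0 − 0·4 = 0.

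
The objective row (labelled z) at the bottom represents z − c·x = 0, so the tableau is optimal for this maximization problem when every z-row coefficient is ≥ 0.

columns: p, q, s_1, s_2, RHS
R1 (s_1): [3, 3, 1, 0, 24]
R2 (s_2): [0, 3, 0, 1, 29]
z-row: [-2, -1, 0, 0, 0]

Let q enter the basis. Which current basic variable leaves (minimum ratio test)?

s_1

Column q entries and ratios — s_1: 24/3 = 8; s_2: 29/3 = 29/3.
Smallest ratio is 8 in the row of s_1, so s_1 leaves.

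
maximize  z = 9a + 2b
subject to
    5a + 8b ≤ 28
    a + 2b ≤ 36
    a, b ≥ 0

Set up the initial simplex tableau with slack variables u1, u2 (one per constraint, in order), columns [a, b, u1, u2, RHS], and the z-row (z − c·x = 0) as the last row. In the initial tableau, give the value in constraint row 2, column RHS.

The RHS of constraint 2 is b_2 = 36.

36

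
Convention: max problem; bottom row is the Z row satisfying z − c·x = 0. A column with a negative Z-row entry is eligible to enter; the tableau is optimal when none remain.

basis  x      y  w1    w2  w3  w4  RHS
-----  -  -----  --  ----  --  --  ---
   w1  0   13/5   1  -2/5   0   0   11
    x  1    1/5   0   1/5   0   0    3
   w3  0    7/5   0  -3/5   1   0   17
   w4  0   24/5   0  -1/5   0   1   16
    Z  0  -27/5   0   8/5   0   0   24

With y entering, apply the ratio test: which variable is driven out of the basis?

w4

Column y entries and ratios — w1: 11/(13/5) = 55/13; x: 3/(1/5) = 15; w3: 17/(7/5) = 85/7; w4: 16/(24/5) = 10/3.
Smallest ratio is 10/3 in the row of w4, so w4 leaves.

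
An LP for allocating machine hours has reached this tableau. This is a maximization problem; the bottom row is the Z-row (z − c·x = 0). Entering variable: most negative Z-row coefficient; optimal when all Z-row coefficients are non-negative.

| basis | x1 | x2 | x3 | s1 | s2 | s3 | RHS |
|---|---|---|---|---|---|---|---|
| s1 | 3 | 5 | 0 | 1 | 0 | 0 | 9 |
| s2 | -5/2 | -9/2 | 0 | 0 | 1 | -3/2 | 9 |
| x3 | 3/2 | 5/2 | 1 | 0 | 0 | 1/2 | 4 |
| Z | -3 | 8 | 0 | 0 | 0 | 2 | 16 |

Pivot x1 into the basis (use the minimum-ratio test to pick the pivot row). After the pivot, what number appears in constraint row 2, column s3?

Ratio test on column x1 — row 1: 9/3 = 3; row 2: entry -5/2 ≤ 0; row 3: 4/(3/2) = 8/3. Minimum is 8/3 at row 3 (x3 leaves); pivot element 3/2.
Divide row 3 by 3/2; eliminate column x1 from the other rows.
Row 2 update in column s3: -3/2 − (-5/2)·(1/3) = -2/3.

-2/3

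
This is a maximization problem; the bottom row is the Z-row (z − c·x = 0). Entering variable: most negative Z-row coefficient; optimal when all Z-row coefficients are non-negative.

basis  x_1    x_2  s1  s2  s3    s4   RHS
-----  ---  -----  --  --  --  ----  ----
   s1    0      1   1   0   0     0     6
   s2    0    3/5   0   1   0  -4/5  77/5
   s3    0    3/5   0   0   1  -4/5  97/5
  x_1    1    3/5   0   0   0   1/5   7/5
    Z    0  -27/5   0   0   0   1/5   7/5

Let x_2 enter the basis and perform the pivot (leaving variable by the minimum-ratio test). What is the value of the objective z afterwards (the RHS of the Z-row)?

14

Ratio test on column x_2 — row 1: 6/1 = 6; row 2: (77/5)/(3/5) = 77/3; row 3: (97/5)/(3/5) = 97/3; row 4: (7/5)/(3/5) = 7/3. Minimum is 7/3 at row 4 (x_1 leaves); pivot element 3/5.
Pivot on row 4; the Z-row RHS becomes 7/5 − (-27/5)·(7/3) = 14.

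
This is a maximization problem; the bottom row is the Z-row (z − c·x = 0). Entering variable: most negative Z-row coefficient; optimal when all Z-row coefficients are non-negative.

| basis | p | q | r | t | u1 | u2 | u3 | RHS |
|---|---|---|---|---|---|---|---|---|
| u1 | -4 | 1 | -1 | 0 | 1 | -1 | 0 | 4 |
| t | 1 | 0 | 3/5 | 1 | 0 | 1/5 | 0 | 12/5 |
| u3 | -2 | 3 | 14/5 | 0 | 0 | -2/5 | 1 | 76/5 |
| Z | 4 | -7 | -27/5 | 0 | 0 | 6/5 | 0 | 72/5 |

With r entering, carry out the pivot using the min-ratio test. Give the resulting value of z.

Ratio test on column r — row 1: entry -1 ≤ 0; row 2: (12/5)/(3/5) = 4; row 3: (76/5)/(14/5) = 38/7. Minimum is 4 at row 2 (t leaves); pivot element 3/5.
Pivot on row 2; the Z-row RHS becomes 72/5 − (-27/5)·4 = 36.

36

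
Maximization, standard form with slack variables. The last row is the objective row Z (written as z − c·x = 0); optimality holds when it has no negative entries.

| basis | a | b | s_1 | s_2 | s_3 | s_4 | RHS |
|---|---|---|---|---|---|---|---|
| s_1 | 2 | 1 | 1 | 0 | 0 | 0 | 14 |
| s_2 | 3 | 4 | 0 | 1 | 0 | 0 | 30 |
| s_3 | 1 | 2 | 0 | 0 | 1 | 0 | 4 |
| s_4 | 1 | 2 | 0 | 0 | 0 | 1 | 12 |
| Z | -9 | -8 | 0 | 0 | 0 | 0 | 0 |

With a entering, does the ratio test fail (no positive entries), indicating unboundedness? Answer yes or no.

Column a has positive entries in row(s) 1, 2, 3, 4, so the ratio test bounds it — not unbounded.

no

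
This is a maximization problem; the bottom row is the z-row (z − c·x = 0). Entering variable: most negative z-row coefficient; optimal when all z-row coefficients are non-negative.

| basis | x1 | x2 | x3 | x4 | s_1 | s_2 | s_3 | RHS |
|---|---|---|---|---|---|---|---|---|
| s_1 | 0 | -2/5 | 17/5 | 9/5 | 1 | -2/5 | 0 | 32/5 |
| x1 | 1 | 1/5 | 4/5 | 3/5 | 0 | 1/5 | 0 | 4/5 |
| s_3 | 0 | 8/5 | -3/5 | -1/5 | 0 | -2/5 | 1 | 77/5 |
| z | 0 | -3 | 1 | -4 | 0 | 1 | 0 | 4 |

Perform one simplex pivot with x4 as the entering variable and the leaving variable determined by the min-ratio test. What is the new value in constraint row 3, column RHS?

Ratio test on column x4 — row 1: (32/5)/(9/5) = 32/9; row 2: (4/5)/(3/5) = 4/3; row 3: entry -1/5 ≤ 0. Minimum is 4/3 at row 2 (x1 leaves); pivot element 3/5.
Divide row 2 by 3/5; eliminate column x4 from the other rows.
Row 3 update in column RHS: 77/5 − (-1/5)·(4/3) = 47/3.

47/3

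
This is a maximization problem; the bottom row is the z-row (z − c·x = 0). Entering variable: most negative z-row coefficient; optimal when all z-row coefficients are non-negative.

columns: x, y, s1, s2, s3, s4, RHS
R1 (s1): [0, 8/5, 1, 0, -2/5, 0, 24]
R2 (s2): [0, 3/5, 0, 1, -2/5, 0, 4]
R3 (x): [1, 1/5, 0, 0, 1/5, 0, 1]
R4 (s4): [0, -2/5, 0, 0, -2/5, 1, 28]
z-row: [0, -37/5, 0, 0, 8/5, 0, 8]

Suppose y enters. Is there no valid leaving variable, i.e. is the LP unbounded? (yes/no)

Column y has positive entries in row(s) 1, 2, 3, so the ratio test bounds it — not unbounded.

no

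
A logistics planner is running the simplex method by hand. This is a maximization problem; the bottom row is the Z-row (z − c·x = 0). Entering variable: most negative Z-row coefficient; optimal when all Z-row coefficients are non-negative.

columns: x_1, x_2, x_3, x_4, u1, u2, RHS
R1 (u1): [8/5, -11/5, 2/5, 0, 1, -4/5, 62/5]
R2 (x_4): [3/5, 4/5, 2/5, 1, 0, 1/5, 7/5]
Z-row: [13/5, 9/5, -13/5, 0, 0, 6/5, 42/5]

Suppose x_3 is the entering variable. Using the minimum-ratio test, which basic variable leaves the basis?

Column x_3 entries and ratios — u1: (62/5)/(2/5) = 31; x_4: (7/5)/(2/5) = 7/2.
Smallest ratio is 7/2 in the row of x_4, so x_4 leaves.

x_4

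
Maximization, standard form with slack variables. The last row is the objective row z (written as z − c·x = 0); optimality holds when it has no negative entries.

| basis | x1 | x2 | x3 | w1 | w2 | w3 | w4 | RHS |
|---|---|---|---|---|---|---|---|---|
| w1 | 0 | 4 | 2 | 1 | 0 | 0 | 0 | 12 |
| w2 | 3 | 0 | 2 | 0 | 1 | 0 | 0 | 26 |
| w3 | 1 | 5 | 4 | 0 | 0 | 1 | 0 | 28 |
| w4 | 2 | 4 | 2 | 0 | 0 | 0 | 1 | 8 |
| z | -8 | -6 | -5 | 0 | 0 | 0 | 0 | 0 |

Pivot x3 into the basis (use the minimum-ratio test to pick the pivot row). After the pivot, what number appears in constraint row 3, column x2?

-3

Ratio test on column x3 — row 1: 12/2 = 6; row 2: 26/2 = 13; row 3: 28/4 = 7; row 4: 8/2 = 4. Minimum is 4 at row 4 (w4 leaves); pivot element 2.
Divide row 4 by 2; eliminate column x3 from the other rows.
Row 3 update in column x2: 5 − 4·2 = -3.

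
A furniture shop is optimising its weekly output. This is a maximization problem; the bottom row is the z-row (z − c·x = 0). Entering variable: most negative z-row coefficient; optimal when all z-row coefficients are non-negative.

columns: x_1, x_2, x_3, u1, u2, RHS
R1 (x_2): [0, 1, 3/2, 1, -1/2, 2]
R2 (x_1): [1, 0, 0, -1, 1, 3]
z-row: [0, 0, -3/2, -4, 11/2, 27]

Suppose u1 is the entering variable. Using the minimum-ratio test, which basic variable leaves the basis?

Column u1 entries and ratios — x_2: 2/1 = 2; x_1: -1 ≤ 0, skip.
Smallest ratio is 2 in the row of x_2, so x_2 leaves.

x_2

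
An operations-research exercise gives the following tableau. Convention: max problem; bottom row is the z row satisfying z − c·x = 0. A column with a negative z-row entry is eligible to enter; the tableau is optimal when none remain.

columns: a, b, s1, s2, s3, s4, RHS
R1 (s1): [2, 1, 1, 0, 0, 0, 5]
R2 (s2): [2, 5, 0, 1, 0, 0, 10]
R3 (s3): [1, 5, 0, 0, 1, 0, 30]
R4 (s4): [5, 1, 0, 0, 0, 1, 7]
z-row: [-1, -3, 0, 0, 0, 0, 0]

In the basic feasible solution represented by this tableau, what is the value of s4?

7

s4 is basic (row 4); its value is the RHS of that row, 7.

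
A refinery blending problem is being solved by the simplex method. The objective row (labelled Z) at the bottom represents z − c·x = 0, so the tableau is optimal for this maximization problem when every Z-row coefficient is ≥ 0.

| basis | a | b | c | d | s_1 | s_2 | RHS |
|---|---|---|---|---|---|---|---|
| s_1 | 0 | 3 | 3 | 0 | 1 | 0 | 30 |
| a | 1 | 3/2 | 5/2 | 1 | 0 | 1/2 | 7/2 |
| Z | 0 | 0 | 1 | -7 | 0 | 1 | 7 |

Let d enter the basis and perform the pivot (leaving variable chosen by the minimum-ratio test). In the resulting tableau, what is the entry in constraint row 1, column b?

Ratio test on column d — row 1: entry 0 ≤ 0; row 2: (7/2)/1 = 7/2. Minimum is 7/2 at row 2 (a leaves); pivot element 1.
Divide row 2 by 1; eliminate column d from the other rows.
Row 1 update in column b: 3 − 0·(3/2) = 3.

3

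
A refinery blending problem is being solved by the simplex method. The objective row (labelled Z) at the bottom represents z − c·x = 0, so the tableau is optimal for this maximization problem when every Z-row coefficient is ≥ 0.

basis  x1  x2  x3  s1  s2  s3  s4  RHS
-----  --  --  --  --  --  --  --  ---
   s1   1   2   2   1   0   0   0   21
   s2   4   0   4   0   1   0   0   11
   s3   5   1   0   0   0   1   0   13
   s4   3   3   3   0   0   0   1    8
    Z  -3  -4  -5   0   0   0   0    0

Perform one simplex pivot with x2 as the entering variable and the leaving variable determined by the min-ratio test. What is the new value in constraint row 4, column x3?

Ratio test on column x2 — row 1: 21/2 = 21/2; row 2: entry 0 ≤ 0; row 3: 13/1 = 13; row 4: 8/3 = 8/3. Minimum is 8/3 at row 4 (s4 leaves); pivot element 3.
Divide row 4 by 3; eliminate column x2 from the other rows.
In the new row 4, the x3 entry is the old entry divided by the pivot: 3/3 = 1.

1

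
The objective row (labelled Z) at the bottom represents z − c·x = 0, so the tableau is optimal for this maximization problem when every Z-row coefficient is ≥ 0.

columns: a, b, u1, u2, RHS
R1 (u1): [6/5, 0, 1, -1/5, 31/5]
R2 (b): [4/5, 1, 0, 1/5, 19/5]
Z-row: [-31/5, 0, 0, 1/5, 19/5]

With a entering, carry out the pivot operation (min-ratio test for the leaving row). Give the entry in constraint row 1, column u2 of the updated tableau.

Ratio test on column a — row 1: (31/5)/(6/5) = 31/6; row 2: (19/5)/(4/5) = 19/4. Minimum is 19/4 at row 2 (b leaves); pivot element 4/5.
Divide row 2 by 4/5; eliminate column a from the other rows.
Row 1 update in column u2: -1/5 − (6/5)·(1/4) = -1/2.

-1/2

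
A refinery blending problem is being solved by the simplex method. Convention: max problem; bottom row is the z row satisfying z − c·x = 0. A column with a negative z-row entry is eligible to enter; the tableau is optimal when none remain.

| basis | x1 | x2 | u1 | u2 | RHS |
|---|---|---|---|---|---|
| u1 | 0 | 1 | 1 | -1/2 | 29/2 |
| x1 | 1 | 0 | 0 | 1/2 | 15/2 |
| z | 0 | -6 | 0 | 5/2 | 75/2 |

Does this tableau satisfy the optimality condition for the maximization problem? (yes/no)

The z-row has a negative entry -6 in column x2, so it is not optimal.

no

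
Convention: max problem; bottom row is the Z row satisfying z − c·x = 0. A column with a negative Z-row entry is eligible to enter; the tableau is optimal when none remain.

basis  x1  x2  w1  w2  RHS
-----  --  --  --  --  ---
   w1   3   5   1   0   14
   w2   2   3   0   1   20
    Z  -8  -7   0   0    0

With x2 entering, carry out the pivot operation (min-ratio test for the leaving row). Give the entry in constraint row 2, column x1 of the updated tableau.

Ratio test on column x2 — row 1: 14/5 = 14/5; row 2: 20/3 = 20/3. Minimum is 14/5 at row 1 (w1 leaves); pivot element 5.
Divide row 1 by 5; eliminate column x2 from the other rows.
Row 2 update in column x1: 2 − 3·(3/5) = 1/5.

1/5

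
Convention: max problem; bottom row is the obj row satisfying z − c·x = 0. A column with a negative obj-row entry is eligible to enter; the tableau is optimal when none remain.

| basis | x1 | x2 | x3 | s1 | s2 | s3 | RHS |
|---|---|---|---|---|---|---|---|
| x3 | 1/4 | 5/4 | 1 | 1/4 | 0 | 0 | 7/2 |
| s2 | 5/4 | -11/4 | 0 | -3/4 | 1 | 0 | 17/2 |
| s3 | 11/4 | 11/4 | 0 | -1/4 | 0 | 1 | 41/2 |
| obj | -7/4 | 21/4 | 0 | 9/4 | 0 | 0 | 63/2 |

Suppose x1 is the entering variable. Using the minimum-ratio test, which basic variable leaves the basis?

s2

Column x1 entries and ratios — x3: (7/2)/(1/4) = 14; s2: (17/2)/(5/4) = 34/5; s3: (41/2)/(11/4) = 82/11.
Smallest ratio is 34/5 in the row of s2, so s2 leaves.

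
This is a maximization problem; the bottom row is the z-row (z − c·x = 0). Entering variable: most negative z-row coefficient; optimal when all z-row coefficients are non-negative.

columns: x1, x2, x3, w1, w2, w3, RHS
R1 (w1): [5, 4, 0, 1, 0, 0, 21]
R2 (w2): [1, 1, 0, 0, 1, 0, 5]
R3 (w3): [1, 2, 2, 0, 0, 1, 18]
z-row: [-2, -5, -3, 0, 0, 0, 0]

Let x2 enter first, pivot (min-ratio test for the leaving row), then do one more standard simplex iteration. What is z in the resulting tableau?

Ratio test on column x2 — row 1: 21/4 = 21/4; row 2: 5/1 = 5; row 3: 18/2 = 9. Minimum is 5 at row 2 (w2 leaves); pivot element 1.
Pivot on row 2; the z-row RHS becomes 0 − (-5)·5 = 25.
Next entering variable (most negative z-row entry -3): x3.
Ratio test on column x3 — row 1: entry 0 ≤ 0; row 2: entry 0 ≤ 0; row 3: 8/2 = 4. Minimum is 4 at row 3 (w3 leaves); pivot element 2.
After the second pivot the z-row RHS is 25 − (-3)·4 = 37.

37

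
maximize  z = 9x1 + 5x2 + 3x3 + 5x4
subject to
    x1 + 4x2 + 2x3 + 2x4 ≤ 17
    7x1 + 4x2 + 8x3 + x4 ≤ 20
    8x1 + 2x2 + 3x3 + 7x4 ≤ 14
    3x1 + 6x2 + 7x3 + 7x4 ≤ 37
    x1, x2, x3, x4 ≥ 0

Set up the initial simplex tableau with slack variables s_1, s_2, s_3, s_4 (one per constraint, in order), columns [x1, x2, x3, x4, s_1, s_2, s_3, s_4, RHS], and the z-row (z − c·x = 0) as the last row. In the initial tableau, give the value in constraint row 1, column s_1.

1

Slack s_1 belongs to constraint 1; its column is the unit vector e_1, so the entry in row 1 is 1.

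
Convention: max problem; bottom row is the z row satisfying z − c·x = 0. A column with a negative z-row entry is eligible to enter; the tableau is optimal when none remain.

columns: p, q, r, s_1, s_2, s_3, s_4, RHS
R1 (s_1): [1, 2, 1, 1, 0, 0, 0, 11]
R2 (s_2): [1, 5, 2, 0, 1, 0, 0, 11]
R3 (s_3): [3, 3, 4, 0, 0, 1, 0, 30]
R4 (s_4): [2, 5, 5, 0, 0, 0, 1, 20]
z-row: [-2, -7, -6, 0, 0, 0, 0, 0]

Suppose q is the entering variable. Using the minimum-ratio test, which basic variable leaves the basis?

Column q entries and ratios — s_1: 11/2 = 11/2; s_2: 11/5 = 11/5; s_3: 30/3 = 10; s_4: 20/5 = 4.
Smallest ratio is 11/5 in the row of s_2, so s_2 leaves.

s_2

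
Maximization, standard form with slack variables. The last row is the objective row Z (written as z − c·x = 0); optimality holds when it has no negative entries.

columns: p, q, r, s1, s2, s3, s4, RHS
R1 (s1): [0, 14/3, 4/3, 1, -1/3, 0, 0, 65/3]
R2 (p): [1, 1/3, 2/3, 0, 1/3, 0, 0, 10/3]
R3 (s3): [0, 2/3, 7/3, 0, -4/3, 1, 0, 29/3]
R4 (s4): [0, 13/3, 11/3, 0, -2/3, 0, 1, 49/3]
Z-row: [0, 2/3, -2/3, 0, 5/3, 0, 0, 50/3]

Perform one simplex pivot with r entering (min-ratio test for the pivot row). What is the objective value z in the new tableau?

136/7

Ratio test on column r — row 1: (65/3)/(4/3) = 65/4; row 2: (10/3)/(2/3) = 5; row 3: (29/3)/(7/3) = 29/7; row 4: (49/3)/(11/3) = 49/11. Minimum is 29/7 at row 3 (s3 leaves); pivot element 7/3.
Pivot on row 3; the Z-row RHS becomes 50/3 − (-2/3)·(29/7) = 136/7.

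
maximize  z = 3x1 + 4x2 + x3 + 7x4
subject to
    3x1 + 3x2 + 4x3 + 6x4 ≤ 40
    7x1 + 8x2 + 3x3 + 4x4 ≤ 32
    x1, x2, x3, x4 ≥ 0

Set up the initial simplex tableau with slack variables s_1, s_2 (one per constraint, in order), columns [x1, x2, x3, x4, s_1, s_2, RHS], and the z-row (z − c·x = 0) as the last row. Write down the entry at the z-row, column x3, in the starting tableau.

The z-row carries the negated objective coefficients: the x3 entry is -1.

-1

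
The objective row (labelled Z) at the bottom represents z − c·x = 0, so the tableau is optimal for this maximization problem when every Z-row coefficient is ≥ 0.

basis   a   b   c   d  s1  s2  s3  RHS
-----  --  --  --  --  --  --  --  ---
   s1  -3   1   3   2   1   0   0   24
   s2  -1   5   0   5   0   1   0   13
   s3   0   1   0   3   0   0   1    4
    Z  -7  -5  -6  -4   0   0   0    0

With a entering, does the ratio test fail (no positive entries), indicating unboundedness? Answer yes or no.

Every constraint-row entry in column a is ≤ 0, so increasing a is unbounded.

yes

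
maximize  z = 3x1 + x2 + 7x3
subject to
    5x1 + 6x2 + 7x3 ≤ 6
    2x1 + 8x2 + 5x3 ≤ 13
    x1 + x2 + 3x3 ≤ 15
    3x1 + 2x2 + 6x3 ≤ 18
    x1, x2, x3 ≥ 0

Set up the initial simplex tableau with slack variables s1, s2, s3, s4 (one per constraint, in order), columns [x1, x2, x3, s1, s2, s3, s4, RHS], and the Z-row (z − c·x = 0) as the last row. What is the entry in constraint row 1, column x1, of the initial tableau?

5

Constraint 1 has coefficient 5 on x1.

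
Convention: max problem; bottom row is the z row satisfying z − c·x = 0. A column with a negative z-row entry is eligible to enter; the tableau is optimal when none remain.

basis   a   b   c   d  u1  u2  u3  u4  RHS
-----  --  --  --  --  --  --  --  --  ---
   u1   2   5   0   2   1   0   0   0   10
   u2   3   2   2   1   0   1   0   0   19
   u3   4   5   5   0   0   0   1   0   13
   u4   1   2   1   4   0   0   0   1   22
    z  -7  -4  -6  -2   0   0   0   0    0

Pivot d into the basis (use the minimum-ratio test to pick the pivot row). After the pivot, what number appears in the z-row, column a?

-5

Ratio test on column d — row 1: 10/2 = 5; row 2: 19/1 = 19; row 3: entry 0 ≤ 0; row 4: 22/4 = 11/2. Minimum is 5 at row 1 (u1 leaves); pivot element 2.
Divide row 1 by 2; eliminate column d from the other rows.
z-row update in column a: -7 − (-2)·1 = -5.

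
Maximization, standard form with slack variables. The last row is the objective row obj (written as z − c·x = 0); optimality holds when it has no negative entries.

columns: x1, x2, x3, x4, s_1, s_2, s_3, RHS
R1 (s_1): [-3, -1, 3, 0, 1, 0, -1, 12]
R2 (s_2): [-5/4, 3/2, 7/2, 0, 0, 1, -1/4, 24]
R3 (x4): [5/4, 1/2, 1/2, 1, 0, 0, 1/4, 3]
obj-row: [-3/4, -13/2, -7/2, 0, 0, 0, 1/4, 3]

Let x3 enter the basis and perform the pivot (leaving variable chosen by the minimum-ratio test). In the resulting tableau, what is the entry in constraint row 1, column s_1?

1/3

Ratio test on column x3 — row 1: 12/3 = 4; row 2: 24/(7/2) = 48/7; row 3: 3/(1/2) = 6. Minimum is 4 at row 1 (s_1 leaves); pivot element 3.
Divide row 1 by 3; eliminate column x3 from the other rows.
In the new row 1, the s_1 entry is the old entry divided by the pivot: 1/3 = 1/3.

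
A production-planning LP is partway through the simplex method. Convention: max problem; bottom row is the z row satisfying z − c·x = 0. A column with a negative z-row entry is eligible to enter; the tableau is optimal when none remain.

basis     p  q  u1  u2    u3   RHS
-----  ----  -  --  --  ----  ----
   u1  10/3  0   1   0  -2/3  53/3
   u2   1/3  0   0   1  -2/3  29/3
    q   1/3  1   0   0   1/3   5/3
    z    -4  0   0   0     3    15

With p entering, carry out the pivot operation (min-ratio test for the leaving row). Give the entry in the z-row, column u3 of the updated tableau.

Ratio test on column p — row 1: (53/3)/(10/3) = 53/10; row 2: (29/3)/(1/3) = 29; row 3: (5/3)/(1/3) = 5. Minimum is 5 at row 3 (q leaves); pivot element 1/3.
Divide row 3 by 1/3; eliminate column p from the other rows.
z-row update in column u3: 3 − (-4)·1 = 7.

7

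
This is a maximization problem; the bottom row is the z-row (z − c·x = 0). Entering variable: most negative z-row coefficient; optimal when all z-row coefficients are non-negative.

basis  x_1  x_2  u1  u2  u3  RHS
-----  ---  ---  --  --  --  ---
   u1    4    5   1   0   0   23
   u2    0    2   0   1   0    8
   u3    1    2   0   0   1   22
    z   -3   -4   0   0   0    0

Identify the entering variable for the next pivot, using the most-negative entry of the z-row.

x_2

Negative z-row entries: x_1: -3, x_2: -4.
The most negative is -4 in column x_2, so x_2 enters.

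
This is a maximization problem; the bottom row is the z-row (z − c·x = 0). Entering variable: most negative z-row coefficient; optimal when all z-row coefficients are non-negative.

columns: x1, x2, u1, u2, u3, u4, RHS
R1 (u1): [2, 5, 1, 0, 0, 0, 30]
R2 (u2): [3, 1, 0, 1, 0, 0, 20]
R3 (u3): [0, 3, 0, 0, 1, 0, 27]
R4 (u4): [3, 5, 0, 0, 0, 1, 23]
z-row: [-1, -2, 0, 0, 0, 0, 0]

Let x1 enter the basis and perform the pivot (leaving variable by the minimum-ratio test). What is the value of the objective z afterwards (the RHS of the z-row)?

20/3

Ratio test on column x1 — row 1: 30/2 = 15; row 2: 20/3 = 20/3; row 3: entry 0 ≤ 0; row 4: 23/3 = 23/3. Minimum is 20/3 at row 2 (u2 leaves); pivot element 3.
Pivot on row 2; the z-row RHS becomes 0 − (-1)·(20/3) = 20/3.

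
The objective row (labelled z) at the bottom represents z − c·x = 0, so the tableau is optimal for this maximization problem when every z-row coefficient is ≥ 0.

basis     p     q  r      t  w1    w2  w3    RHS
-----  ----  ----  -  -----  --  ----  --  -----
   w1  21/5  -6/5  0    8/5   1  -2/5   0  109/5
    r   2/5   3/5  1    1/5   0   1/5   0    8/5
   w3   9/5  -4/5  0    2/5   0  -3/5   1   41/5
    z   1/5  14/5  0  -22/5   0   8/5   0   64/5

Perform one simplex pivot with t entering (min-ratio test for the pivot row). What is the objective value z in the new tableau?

Ratio test on column t — row 1: (109/5)/(8/5) = 109/8; row 2: (8/5)/(1/5) = 8; row 3: (41/5)/(2/5) = 41/2. Minimum is 8 at row 2 (r leaves); pivot element 1/5.
Pivot on row 2; the z-row RHS becomes 64/5 − (-22/5)·8 = 48.

48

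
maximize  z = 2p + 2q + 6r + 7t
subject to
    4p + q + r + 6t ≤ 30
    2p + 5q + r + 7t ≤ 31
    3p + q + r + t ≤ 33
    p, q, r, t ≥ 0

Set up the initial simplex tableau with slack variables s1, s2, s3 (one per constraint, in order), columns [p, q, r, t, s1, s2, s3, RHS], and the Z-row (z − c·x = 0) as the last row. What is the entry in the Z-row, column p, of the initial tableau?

The Z-row carries the negated objective coefficients: the p entry is -2.

-2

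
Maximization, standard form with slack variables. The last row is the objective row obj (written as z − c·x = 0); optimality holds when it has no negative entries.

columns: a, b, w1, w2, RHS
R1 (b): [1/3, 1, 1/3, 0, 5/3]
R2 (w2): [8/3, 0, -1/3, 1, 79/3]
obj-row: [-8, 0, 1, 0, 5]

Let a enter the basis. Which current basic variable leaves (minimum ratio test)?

Column a entries and ratios — b: (5/3)/(1/3) = 5; w2: (79/3)/(8/3) = 79/8.
Smallest ratio is 5 in the row of b, so b leaves.

b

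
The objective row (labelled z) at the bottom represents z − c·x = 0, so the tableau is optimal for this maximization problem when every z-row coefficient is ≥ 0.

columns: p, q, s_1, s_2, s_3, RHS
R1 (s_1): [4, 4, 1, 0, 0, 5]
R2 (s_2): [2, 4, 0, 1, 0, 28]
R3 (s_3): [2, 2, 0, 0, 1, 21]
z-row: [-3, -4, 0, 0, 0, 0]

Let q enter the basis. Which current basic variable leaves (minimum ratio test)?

Column q entries and ratios — s_1: 5/4 = 5/4; s_2: 28/4 = 7; s_3: 21/2 = 21/2.
Smallest ratio is 5/4 in the row of s_1, so s_1 leaves.

s_1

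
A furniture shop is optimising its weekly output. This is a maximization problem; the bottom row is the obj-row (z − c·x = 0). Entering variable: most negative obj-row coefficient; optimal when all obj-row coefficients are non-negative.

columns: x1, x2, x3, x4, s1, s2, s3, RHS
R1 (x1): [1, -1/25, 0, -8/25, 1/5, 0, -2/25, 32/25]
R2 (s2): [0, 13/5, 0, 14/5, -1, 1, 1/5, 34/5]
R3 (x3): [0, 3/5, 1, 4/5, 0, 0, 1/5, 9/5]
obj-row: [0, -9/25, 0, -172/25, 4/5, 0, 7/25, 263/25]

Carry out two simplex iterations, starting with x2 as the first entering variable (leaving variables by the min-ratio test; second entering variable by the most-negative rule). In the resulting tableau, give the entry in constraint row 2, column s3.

-1

Ratio test on column x2 — row 1: entry -1/25 ≤ 0; row 2: (34/5)/(13/5) = 34/13; row 3: (9/5)/(3/5) = 3. Minimum is 34/13 at row 2 (s2 leaves); pivot element 13/5.
Divide row 2 by 13/5; eliminate column x2 from the other rows.
Second iteration: most negative obj-row entry is -422/65 in column x4, so x4 enters.
Ratio test on column x4 — row 1: entry -18/65 ≤ 0; row 2: (34/13)/(14/13) = 17/7; row 3: (3/13)/(2/13) = 3/2. Minimum is 3/2 at row 3 (x3 leaves); pivot element 2/13.
Divide row 3 by 2/13; eliminate column x4 from the other rows.
After both pivots, the entry at constraint row 2, column s3 is -1.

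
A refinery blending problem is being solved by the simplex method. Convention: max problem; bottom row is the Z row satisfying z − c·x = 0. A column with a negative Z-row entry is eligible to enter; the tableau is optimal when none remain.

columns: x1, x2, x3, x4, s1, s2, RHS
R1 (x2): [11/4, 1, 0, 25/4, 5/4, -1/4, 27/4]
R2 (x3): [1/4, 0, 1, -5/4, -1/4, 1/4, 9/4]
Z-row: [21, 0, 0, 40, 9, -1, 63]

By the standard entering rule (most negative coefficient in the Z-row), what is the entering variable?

s2

Negative Z-row entries: s2: -1.
The most negative is -1 in column s2, so s2 enters.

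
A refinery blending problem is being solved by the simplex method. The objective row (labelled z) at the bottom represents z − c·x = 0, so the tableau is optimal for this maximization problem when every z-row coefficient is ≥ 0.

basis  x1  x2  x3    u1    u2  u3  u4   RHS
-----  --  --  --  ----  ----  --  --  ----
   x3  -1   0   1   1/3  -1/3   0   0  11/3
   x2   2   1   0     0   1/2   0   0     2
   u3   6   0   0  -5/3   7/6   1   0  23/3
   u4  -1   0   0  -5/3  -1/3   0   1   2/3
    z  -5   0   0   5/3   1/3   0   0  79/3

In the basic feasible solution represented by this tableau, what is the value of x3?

x3 is basic (row 1); its value is the RHS of that row, 11/3.

11/3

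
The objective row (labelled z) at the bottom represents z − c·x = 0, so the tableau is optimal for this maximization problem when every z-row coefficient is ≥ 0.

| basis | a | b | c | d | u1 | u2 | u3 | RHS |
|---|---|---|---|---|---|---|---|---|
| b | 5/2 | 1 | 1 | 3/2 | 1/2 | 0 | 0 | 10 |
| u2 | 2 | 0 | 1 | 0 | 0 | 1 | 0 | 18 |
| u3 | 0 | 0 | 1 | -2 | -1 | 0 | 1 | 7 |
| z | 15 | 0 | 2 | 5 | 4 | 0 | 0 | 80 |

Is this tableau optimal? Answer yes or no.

yes

Every z-row coefficient is ≥ 0, so the tableau is optimal.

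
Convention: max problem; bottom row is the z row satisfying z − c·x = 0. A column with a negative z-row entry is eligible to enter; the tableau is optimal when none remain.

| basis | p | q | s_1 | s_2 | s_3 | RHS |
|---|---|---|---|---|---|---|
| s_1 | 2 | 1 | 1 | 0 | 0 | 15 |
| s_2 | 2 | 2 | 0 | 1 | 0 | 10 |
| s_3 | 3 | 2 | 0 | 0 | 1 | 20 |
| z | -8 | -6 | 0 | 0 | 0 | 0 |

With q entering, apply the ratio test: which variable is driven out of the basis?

Column q entries and ratios — s_1: 15/1 = 15; s_2: 10/2 = 5; s_3: 20/2 = 10.
Smallest ratio is 5 in the row of s_2, so s_2 leaves.

s_2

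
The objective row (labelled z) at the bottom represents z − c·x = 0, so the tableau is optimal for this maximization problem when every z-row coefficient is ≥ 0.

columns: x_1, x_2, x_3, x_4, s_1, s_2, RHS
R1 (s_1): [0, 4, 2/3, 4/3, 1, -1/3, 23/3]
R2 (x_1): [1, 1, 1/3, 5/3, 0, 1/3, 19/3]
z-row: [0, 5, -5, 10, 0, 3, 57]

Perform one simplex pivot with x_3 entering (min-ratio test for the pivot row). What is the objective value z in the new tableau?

Ratio test on column x_3 — row 1: (23/3)/(2/3) = 23/2; row 2: (19/3)/(1/3) = 19. Minimum is 23/2 at row 1 (s_1 leaves); pivot element 2/3.
Pivot on row 1; the z-row RHS becomes 57 − (-5)·(23/2) = 229/2.

229/2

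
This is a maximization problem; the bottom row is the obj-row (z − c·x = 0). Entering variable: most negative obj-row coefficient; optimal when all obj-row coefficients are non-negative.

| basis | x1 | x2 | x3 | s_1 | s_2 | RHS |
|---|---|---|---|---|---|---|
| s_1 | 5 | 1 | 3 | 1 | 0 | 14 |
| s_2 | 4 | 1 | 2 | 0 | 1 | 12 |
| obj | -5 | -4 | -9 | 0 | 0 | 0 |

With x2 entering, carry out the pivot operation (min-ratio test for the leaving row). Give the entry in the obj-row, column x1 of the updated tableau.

11

Ratio test on column x2 — row 1: 14/1 = 14; row 2: 12/1 = 12. Minimum is 12 at row 2 (s_2 leaves); pivot element 1.
Divide row 2 by 1; eliminate column x2 from the other rows.
obj-row update in column x1: -5 − (-4)·4 = 11.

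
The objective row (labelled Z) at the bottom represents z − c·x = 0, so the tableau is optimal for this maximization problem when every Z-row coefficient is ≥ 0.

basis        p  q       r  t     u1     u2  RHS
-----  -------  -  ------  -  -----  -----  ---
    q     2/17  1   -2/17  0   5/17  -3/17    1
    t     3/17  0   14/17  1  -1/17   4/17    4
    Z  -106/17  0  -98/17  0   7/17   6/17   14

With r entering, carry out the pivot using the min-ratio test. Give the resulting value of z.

Ratio test on column r — row 1: entry -2/17 ≤ 0; row 2: 4/(14/17) = 34/7. Minimum is 34/7 at row 2 (t leaves); pivot element 14/17.
Pivot on row 2; the Z-row RHS becomes 14 − (-98/17)·(34/7) = 42.

42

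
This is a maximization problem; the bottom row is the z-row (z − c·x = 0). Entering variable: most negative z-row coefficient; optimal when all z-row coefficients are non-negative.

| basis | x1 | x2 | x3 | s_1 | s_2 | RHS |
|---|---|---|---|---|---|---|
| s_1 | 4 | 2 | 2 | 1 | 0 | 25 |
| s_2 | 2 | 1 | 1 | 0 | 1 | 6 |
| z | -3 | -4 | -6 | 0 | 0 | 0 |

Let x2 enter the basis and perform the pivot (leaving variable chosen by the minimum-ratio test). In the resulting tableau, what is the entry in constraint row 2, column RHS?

6

Ratio test on column x2 — row 1: 25/2 = 25/2; row 2: 6/1 = 6. Minimum is 6 at row 2 (s_2 leaves); pivot element 1.
Divide row 2 by 1; eliminate column x2 from the other rows.
In the new row 2, the RHS entry is the old entry divided by the pivot: 6/1 = 6.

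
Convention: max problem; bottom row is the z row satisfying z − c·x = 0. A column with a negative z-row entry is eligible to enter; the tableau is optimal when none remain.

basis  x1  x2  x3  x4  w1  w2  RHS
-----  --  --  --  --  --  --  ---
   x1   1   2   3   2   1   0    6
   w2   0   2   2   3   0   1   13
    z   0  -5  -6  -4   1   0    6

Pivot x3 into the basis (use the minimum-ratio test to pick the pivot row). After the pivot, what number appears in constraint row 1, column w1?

1/3

Ratio test on column x3 — row 1: 6/3 = 2; row 2: 13/2 = 13/2. Minimum is 2 at row 1 (x1 leaves); pivot element 3.
Divide row 1 by 3; eliminate column x3 from the other rows.
In the new row 1, the w1 entry is the old entry divided by the pivot: 1/3 = 1/3.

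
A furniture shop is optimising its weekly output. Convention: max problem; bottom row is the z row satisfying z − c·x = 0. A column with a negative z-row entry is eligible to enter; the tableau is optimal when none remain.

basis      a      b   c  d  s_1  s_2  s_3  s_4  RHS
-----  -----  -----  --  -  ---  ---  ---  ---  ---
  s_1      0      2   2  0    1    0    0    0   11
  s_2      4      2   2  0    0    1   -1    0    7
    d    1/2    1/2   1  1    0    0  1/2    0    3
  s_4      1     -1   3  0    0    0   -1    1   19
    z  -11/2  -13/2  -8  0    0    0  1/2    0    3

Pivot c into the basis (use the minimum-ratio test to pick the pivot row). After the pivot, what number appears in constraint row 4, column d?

-3

Ratio test on column c — row 1: 11/2 = 11/2; row 2: 7/2 = 7/2; row 3: 3/1 = 3; row 4: 19/3 = 19/3. Minimum is 3 at row 3 (d leaves); pivot element 1.
Divide row 3 by 1; eliminate column c from the other rows.
Row 4 update in column d: 0 − 3·1 = -3.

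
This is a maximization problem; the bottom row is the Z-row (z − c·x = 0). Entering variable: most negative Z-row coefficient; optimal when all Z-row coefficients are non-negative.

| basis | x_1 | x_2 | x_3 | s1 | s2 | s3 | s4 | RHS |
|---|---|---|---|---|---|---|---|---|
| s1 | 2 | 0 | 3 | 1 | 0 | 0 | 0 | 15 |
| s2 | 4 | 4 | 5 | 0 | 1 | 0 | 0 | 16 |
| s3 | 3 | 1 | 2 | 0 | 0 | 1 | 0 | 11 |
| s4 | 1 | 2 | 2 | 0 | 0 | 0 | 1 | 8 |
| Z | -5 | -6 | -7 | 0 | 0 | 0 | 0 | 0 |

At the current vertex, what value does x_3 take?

0

x_3 is not in the basis, so in the current basic feasible solution x_3 = 0.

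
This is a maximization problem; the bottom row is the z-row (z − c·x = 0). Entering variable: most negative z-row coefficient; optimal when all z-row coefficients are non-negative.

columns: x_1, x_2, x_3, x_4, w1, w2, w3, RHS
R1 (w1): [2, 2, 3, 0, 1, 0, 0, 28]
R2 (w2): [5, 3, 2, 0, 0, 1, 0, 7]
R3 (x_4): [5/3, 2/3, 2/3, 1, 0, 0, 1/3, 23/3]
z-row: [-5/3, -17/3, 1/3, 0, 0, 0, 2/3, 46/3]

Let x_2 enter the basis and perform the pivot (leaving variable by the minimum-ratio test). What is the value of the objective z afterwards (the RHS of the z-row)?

Ratio test on column x_2 — row 1: 28/2 = 14; row 2: 7/3 = 7/3; row 3: (23/3)/(2/3) = 23/2. Minimum is 7/3 at row 2 (w2 leaves); pivot element 3.
Pivot on row 2; the z-row RHS becomes 46/3 − (-17/3)·(7/3) = 257/9.

257/9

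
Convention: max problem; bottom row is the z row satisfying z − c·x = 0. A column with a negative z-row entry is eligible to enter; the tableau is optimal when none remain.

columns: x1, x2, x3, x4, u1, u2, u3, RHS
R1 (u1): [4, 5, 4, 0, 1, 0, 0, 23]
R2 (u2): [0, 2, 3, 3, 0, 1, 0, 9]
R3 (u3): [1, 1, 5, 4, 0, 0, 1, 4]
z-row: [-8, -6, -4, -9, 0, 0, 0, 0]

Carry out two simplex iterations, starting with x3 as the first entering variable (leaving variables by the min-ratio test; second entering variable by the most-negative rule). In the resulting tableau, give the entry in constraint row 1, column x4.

Ratio test on column x3 — row 1: 23/4 = 23/4; row 2: 9/3 = 3; row 3: 4/5 = 4/5. Minimum is 4/5 at row 3 (u3 leaves); pivot element 5.
Divide row 3 by 5; eliminate column x3 from the other rows.
Second iteration: most negative z-row entry is -36/5 in column x1, so x1 enters.
Ratio test on column x1 — row 1: (99/5)/(16/5) = 99/16; row 2: entry -3/5 ≤ 0; row 3: (4/5)/(1/5) = 4. Minimum is 4 at row 3 (x3 leaves); pivot element 1/5.
Divide row 3 by 1/5; eliminate column x1 from the other rows.
After both pivots, the entry at constraint row 1, column x4 is -16.

-16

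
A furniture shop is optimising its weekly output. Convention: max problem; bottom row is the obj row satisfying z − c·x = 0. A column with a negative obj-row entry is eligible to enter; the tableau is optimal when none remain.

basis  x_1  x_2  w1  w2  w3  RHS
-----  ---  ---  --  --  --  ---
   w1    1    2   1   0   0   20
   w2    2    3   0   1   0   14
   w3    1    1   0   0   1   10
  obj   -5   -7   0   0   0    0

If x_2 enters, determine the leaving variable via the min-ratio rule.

Column x_2 entries and ratios — w1: 20/2 = 10; w2: 14/3 = 14/3; w3: 10/1 = 10.
Smallest ratio is 14/3 in the row of w2, so w2 leaves.

w2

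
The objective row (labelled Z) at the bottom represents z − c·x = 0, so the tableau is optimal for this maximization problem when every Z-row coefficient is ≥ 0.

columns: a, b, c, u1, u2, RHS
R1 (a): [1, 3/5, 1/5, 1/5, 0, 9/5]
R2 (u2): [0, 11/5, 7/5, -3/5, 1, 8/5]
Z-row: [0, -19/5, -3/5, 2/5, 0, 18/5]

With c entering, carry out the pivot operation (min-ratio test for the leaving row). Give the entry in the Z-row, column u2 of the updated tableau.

3/7

Ratio test on column c — row 1: (9/5)/(1/5) = 9; row 2: (8/5)/(7/5) = 8/7. Minimum is 8/7 at row 2 (u2 leaves); pivot element 7/5.
Divide row 2 by 7/5; eliminate column c from the other rows.
Z-row update in column u2: 0 − (-3/5)·(5/7) = 3/7.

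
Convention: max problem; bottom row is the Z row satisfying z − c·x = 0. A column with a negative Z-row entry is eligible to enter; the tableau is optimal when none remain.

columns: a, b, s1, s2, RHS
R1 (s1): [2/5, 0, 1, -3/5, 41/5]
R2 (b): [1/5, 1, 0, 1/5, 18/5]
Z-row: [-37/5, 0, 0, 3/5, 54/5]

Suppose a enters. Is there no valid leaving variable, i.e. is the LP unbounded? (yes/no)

no

Column a has positive entries in row(s) 1, 2, so the ratio test bounds it — not unbounded.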